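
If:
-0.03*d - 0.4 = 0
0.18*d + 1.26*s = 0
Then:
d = -13.33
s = 1.90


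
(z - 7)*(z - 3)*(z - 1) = z^3 - 11*z^2 + 31*z - 21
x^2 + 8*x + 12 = (x + 2)*(x + 6)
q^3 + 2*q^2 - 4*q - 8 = (q - 2)*(q + 2)^2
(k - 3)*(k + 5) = k^2 + 2*k - 15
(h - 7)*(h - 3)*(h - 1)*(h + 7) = h^4 - 4*h^3 - 46*h^2 + 196*h - 147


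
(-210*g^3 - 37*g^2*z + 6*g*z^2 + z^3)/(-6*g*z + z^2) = 35*g^2/z + 12*g + z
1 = 1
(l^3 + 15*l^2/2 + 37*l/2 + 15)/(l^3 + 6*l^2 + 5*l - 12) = (l^2 + 9*l/2 + 5)/(l^2 + 3*l - 4)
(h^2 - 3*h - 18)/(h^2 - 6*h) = (h + 3)/h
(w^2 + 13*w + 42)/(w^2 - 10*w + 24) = (w^2 + 13*w + 42)/(w^2 - 10*w + 24)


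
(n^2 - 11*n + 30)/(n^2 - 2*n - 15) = (n - 6)/(n + 3)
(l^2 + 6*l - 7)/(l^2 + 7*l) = (l - 1)/l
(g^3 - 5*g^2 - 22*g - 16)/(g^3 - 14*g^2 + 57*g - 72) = (g^2 + 3*g + 2)/(g^2 - 6*g + 9)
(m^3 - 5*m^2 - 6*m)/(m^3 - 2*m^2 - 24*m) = (m + 1)/(m + 4)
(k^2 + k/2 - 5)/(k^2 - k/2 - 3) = (2*k + 5)/(2*k + 3)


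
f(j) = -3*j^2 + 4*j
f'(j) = 4 - 6*j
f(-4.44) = -76.90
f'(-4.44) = 30.64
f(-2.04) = -20.64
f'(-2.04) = 16.24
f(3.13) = -16.87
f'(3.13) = -14.78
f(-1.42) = -11.73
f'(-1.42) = 12.52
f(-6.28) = -143.44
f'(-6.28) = 41.68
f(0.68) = 1.33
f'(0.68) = -0.08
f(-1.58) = -13.81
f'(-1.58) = 13.48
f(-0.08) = -0.34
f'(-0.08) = 4.48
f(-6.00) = -132.00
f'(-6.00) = 40.00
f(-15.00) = -735.00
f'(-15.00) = 94.00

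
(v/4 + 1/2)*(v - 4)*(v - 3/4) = v^3/4 - 11*v^2/16 - 13*v/8 + 3/2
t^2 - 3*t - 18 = (t - 6)*(t + 3)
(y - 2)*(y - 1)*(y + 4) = y^3 + y^2 - 10*y + 8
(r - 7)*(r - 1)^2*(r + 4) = r^4 - 5*r^3 - 21*r^2 + 53*r - 28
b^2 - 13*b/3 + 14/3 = (b - 7/3)*(b - 2)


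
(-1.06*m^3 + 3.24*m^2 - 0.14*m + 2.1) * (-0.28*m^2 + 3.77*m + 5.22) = 0.2968*m^5 - 4.9034*m^4 + 6.7208*m^3 + 15.797*m^2 + 7.1862*m + 10.962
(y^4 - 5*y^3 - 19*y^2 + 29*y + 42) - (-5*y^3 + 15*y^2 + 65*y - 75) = y^4 - 34*y^2 - 36*y + 117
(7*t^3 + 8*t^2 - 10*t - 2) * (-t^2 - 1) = -7*t^5 - 8*t^4 + 3*t^3 - 6*t^2 + 10*t + 2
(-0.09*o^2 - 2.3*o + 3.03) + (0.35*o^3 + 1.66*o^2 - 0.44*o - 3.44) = 0.35*o^3 + 1.57*o^2 - 2.74*o - 0.41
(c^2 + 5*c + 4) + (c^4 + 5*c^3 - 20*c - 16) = c^4 + 5*c^3 + c^2 - 15*c - 12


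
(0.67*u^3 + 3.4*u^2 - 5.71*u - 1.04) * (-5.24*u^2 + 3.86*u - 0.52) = -3.5108*u^5 - 15.2298*u^4 + 42.696*u^3 - 18.359*u^2 - 1.0452*u + 0.5408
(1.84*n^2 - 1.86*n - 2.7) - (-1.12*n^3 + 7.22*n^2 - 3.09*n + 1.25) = 1.12*n^3 - 5.38*n^2 + 1.23*n - 3.95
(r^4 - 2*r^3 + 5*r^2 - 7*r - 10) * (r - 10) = r^5 - 12*r^4 + 25*r^3 - 57*r^2 + 60*r + 100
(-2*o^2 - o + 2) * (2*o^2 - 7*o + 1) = -4*o^4 + 12*o^3 + 9*o^2 - 15*o + 2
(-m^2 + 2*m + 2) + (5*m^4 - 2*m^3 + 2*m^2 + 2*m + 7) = 5*m^4 - 2*m^3 + m^2 + 4*m + 9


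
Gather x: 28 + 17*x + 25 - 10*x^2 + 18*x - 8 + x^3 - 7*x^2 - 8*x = x^3 - 17*x^2 + 27*x + 45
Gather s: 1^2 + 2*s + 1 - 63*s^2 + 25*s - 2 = -63*s^2 + 27*s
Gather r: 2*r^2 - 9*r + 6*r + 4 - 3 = 2*r^2 - 3*r + 1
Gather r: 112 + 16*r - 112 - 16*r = 0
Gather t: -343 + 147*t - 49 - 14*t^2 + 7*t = -14*t^2 + 154*t - 392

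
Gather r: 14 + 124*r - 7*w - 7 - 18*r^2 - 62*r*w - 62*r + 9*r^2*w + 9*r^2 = r^2*(9*w - 9) + r*(62 - 62*w) - 7*w + 7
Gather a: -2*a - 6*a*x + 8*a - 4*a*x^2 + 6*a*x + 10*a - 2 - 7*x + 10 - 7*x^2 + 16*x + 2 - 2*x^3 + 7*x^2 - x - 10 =a*(16 - 4*x^2) - 2*x^3 + 8*x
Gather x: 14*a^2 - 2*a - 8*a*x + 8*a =14*a^2 - 8*a*x + 6*a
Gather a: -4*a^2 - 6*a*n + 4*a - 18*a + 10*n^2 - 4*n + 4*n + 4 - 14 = -4*a^2 + a*(-6*n - 14) + 10*n^2 - 10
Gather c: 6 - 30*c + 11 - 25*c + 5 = 22 - 55*c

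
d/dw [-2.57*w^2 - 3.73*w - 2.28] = -5.14*w - 3.73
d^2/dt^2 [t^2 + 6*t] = 2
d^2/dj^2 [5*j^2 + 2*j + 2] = 10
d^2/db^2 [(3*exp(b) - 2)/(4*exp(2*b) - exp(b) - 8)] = (48*exp(4*b) - 116*exp(3*b) + 600*exp(2*b) - 282*exp(b) + 208)*exp(b)/(64*exp(6*b) - 48*exp(5*b) - 372*exp(4*b) + 191*exp(3*b) + 744*exp(2*b) - 192*exp(b) - 512)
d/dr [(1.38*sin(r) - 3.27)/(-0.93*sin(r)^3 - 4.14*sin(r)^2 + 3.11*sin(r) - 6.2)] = (2.5668*sin(r)^3 - 3.4101*sin(r)^2 - 27.0756*sin(r) + 1.6137)*cos(r)/(0.8649*sin(r)^6 + 7.7004*sin(r)^5 + 11.355*sin(r)^4 - 14.2188*sin(r)^3 + 61.0081*sin(r)^2 - 38.564*sin(r) + 38.44)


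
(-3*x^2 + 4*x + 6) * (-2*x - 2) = 6*x^3 - 2*x^2 - 20*x - 12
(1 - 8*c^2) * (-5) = 40*c^2 - 5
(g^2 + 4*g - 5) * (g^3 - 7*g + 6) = g^5 + 4*g^4 - 12*g^3 - 22*g^2 + 59*g - 30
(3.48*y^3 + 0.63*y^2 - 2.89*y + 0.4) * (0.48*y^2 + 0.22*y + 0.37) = 1.6704*y^5 + 1.068*y^4 + 0.0390000000000001*y^3 - 0.2107*y^2 - 0.9813*y + 0.148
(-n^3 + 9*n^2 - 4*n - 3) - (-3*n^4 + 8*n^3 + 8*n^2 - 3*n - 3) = 3*n^4 - 9*n^3 + n^2 - n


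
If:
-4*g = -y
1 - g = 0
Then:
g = 1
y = 4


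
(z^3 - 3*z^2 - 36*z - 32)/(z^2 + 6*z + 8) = (z^2 - 7*z - 8)/(z + 2)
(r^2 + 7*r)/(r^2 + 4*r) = (r + 7)/(r + 4)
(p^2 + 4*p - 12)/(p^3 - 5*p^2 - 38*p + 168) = (p - 2)/(p^2 - 11*p + 28)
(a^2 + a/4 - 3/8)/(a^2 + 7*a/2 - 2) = (a + 3/4)/(a + 4)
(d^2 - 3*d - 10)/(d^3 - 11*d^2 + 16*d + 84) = (d - 5)/(d^2 - 13*d + 42)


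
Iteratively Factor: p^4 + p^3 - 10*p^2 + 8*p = (p - 2)*(p^3 + 3*p^2 - 4*p) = (p - 2)*(p + 4)*(p^2 - p) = (p - 2)*(p - 1)*(p + 4)*(p)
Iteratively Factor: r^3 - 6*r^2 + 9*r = (r)*(r^2 - 6*r + 9) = r*(r - 3)*(r - 3)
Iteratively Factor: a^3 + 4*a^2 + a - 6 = (a + 2)*(a^2 + 2*a - 3) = (a + 2)*(a + 3)*(a - 1)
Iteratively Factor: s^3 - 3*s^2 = (s)*(s^2 - 3*s) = s*(s - 3)*(s)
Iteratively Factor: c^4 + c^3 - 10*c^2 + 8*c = (c)*(c^3 + c^2 - 10*c + 8) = c*(c + 4)*(c^2 - 3*c + 2) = c*(c - 2)*(c + 4)*(c - 1)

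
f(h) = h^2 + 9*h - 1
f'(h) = 2*h + 9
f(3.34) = 40.22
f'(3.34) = 15.68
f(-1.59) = -12.78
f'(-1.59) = 5.82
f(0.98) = 8.78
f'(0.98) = 10.96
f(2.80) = 32.04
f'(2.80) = 14.60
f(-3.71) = -20.63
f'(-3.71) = 1.58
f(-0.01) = -1.09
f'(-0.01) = 8.98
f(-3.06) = -19.18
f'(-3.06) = 2.88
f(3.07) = 36.05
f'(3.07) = 15.14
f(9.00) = 161.00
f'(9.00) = 27.00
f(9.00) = 161.00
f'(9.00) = 27.00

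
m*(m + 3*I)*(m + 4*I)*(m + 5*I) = m^4 + 12*I*m^3 - 47*m^2 - 60*I*m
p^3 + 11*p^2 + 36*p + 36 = (p + 2)*(p + 3)*(p + 6)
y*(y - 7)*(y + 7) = y^3 - 49*y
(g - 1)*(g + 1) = g^2 - 1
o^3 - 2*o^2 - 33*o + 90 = (o - 5)*(o - 3)*(o + 6)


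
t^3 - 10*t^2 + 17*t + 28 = (t - 7)*(t - 4)*(t + 1)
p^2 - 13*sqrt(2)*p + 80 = (p - 8*sqrt(2))*(p - 5*sqrt(2))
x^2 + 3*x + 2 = (x + 1)*(x + 2)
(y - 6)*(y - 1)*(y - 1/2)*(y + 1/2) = y^4 - 7*y^3 + 23*y^2/4 + 7*y/4 - 3/2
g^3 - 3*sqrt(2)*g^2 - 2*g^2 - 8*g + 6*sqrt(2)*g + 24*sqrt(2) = (g - 4)*(g + 2)*(g - 3*sqrt(2))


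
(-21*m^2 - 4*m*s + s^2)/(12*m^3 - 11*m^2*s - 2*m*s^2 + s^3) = (-7*m + s)/(4*m^2 - 5*m*s + s^2)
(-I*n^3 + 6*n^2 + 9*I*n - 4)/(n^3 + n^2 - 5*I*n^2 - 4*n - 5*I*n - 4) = (-I*n^3 + 6*n^2 + 9*I*n - 4)/(n^3 + n^2*(1 - 5*I) - n*(4 + 5*I) - 4)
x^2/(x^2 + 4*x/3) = 3*x/(3*x + 4)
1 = 1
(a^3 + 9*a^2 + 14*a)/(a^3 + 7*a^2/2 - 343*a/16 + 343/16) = 16*a*(a + 2)/(16*a^2 - 56*a + 49)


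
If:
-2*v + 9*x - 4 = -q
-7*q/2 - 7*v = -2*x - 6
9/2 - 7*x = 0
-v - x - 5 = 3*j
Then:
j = -2591/1176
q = 29/196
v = 379/392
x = 9/14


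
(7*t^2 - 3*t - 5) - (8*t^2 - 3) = -t^2 - 3*t - 2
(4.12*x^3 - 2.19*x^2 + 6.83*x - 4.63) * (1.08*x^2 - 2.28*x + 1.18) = 4.4496*x^5 - 11.7588*x^4 + 17.2312*x^3 - 23.157*x^2 + 18.6158*x - 5.4634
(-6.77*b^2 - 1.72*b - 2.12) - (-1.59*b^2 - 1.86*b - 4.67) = -5.18*b^2 + 0.14*b + 2.55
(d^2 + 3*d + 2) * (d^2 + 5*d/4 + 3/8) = d^4 + 17*d^3/4 + 49*d^2/8 + 29*d/8 + 3/4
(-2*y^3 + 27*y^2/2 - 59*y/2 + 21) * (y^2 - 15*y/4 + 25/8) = -2*y^5 + 21*y^4 - 691*y^3/8 + 2781*y^2/16 - 2735*y/16 + 525/8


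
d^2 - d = d*(d - 1)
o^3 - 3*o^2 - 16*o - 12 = (o - 6)*(o + 1)*(o + 2)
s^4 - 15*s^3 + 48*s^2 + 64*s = s*(s - 8)^2*(s + 1)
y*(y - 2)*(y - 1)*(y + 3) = y^4 - 7*y^2 + 6*y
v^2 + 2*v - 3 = (v - 1)*(v + 3)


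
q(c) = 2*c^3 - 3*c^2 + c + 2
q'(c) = 6*c^2 - 6*c + 1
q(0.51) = 2.00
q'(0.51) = -0.50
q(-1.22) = -7.32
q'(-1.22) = 17.25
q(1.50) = 3.50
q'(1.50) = 5.50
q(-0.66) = -0.54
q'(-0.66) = 7.57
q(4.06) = 90.46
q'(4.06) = 75.54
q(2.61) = 19.73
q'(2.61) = 26.21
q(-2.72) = -63.16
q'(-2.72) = 61.71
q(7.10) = 573.69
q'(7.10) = 260.86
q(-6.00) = -544.00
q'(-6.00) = 253.00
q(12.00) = 3038.00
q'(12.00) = 793.00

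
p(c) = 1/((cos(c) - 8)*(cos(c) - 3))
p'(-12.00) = -0.02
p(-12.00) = 0.06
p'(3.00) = 0.00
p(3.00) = 0.03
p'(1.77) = -0.02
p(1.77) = 0.04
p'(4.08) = 0.01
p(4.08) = 0.03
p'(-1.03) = 0.02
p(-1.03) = 0.05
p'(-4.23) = -0.01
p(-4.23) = 0.03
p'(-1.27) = 0.02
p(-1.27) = 0.05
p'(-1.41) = 0.02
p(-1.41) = 0.04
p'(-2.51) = 0.01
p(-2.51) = 0.03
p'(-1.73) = 0.02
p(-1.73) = 0.04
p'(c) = sin(c)/((cos(c) - 8)*(cos(c) - 3)^2) + sin(c)/((cos(c) - 8)^2*(cos(c) - 3)) = (2*cos(c) - 11)*sin(c)/((cos(c) - 8)^2*(cos(c) - 3)^2)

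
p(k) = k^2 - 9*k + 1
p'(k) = 2*k - 9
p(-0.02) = 1.18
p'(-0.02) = -9.04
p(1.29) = -8.95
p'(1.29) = -6.42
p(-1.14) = 12.56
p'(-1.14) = -11.28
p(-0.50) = 5.75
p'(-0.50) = -10.00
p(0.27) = -1.36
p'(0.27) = -8.46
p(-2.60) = 31.16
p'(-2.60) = -14.20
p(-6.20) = 95.24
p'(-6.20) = -21.40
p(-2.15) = 24.97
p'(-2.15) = -13.30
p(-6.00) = 91.00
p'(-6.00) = -21.00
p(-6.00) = 91.00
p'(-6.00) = -21.00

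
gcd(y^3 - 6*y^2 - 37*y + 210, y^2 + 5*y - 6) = y + 6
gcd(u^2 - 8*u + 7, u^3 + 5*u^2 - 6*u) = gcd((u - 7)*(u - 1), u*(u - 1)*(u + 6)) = u - 1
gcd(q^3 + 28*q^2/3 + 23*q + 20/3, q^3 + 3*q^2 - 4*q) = q + 4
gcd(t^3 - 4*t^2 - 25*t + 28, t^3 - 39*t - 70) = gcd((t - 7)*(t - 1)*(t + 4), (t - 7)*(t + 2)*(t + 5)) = t - 7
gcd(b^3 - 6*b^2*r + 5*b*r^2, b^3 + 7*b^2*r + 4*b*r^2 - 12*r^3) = -b + r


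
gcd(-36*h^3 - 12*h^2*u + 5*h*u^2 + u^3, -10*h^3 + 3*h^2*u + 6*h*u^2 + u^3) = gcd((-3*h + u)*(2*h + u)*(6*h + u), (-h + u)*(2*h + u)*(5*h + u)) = 2*h + u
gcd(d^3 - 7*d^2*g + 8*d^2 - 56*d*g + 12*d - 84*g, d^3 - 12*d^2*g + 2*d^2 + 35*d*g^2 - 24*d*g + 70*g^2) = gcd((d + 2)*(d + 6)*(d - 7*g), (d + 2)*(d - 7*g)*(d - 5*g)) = d^2 - 7*d*g + 2*d - 14*g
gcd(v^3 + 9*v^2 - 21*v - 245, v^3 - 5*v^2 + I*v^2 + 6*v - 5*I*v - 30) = v - 5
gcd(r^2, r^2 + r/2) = r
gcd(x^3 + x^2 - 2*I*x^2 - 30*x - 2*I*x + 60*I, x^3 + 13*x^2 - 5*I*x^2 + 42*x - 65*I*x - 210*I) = x + 6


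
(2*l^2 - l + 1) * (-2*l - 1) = -4*l^3 - l - 1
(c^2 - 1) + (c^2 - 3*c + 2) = 2*c^2 - 3*c + 1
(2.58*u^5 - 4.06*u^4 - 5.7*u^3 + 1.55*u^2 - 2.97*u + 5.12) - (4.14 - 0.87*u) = 2.58*u^5 - 4.06*u^4 - 5.7*u^3 + 1.55*u^2 - 2.1*u + 0.98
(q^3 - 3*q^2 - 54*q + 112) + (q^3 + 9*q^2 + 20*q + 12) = 2*q^3 + 6*q^2 - 34*q + 124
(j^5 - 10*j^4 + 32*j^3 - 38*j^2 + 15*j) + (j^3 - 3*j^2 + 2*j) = j^5 - 10*j^4 + 33*j^3 - 41*j^2 + 17*j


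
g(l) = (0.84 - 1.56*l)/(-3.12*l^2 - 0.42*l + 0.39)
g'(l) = (0.84 - 1.56*l)*(6.24*l + 0.42)/(-3.12*l^2 - 0.42*l + 0.39)^2 - 1.56/(-3.12*l^2 - 0.42*l + 0.39) = (-4.8672*l^2 + 5.2416*l - 0.2556)/(9.7344*l^4 + 2.6208*l^3 - 2.2572*l^2 - 0.3276*l + 0.1521)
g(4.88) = 0.09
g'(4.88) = -0.02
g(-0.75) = -1.91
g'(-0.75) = -6.28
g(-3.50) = -0.17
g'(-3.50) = -0.06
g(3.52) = 0.12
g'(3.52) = -0.03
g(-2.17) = -0.32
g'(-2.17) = -0.19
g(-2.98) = -0.21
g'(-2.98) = -0.09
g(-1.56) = -0.50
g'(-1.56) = -0.47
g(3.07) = 0.13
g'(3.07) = -0.03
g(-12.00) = -0.04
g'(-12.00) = -0.00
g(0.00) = 2.15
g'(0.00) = -1.68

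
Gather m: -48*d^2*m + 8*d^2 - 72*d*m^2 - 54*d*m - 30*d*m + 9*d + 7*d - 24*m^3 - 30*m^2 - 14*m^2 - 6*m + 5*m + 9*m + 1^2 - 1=8*d^2 + 16*d - 24*m^3 + m^2*(-72*d - 44) + m*(-48*d^2 - 84*d + 8)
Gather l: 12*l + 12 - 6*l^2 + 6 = -6*l^2 + 12*l + 18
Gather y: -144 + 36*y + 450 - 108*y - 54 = 252 - 72*y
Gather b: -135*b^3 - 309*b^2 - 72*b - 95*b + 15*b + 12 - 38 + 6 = -135*b^3 - 309*b^2 - 152*b - 20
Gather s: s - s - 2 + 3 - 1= 0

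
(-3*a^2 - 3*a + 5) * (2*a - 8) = -6*a^3 + 18*a^2 + 34*a - 40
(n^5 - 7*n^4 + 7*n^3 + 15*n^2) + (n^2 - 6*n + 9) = n^5 - 7*n^4 + 7*n^3 + 16*n^2 - 6*n + 9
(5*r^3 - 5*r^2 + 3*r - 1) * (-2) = -10*r^3 + 10*r^2 - 6*r + 2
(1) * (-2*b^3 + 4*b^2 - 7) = -2*b^3 + 4*b^2 - 7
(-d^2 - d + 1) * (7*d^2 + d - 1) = -7*d^4 - 8*d^3 + 7*d^2 + 2*d - 1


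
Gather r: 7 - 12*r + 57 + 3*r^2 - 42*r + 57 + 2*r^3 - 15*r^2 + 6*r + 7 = 2*r^3 - 12*r^2 - 48*r + 128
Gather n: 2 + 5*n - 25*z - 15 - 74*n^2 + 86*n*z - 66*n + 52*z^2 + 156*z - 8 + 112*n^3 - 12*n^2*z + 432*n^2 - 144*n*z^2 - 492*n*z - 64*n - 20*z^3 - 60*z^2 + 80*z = 112*n^3 + n^2*(358 - 12*z) + n*(-144*z^2 - 406*z - 125) - 20*z^3 - 8*z^2 + 211*z - 21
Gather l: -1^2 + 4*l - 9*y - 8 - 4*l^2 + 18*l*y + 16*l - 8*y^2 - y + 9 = -4*l^2 + l*(18*y + 20) - 8*y^2 - 10*y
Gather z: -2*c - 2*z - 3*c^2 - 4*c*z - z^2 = -3*c^2 - 2*c - z^2 + z*(-4*c - 2)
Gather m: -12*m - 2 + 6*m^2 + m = 6*m^2 - 11*m - 2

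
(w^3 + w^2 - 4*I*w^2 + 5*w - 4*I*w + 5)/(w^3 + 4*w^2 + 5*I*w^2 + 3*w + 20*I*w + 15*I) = (w^2 - 4*I*w + 5)/(w^2 + w*(3 + 5*I) + 15*I)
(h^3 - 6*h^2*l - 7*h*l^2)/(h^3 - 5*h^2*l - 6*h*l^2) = (h - 7*l)/(h - 6*l)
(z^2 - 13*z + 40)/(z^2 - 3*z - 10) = (z - 8)/(z + 2)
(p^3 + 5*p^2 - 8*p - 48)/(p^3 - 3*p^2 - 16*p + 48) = (p + 4)/(p - 4)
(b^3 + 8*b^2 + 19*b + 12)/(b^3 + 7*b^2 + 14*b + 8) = (b + 3)/(b + 2)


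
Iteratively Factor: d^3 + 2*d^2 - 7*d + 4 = (d - 1)*(d^2 + 3*d - 4) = (d - 1)*(d + 4)*(d - 1)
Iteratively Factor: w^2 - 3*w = (w)*(w - 3)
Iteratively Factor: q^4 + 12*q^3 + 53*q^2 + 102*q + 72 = (q + 3)*(q^3 + 9*q^2 + 26*q + 24) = (q + 3)*(q + 4)*(q^2 + 5*q + 6) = (q + 2)*(q + 3)*(q + 4)*(q + 3)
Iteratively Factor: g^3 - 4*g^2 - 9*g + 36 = (g - 4)*(g^2 - 9) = (g - 4)*(g + 3)*(g - 3)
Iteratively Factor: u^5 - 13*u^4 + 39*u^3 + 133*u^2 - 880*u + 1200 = (u - 5)*(u^4 - 8*u^3 - u^2 + 128*u - 240) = (u - 5)*(u - 3)*(u^3 - 5*u^2 - 16*u + 80) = (u - 5)*(u - 4)*(u - 3)*(u^2 - u - 20) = (u - 5)*(u - 4)*(u - 3)*(u + 4)*(u - 5)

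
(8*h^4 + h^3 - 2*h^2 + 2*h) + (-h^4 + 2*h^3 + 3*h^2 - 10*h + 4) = 7*h^4 + 3*h^3 + h^2 - 8*h + 4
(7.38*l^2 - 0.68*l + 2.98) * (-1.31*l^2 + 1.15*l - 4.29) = -9.6678*l^4 + 9.3778*l^3 - 36.346*l^2 + 6.3442*l - 12.7842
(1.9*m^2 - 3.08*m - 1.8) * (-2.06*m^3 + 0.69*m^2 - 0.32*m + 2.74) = -3.914*m^5 + 7.6558*m^4 + 0.9748*m^3 + 4.9496*m^2 - 7.8632*m - 4.932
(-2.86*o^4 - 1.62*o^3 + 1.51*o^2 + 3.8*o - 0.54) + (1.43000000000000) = -2.86*o^4 - 1.62*o^3 + 1.51*o^2 + 3.8*o + 0.89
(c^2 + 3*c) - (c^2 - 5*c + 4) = 8*c - 4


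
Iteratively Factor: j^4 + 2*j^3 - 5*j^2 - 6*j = (j)*(j^3 + 2*j^2 - 5*j - 6) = j*(j + 1)*(j^2 + j - 6) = j*(j + 1)*(j + 3)*(j - 2)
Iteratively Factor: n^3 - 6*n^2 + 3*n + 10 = (n - 5)*(n^2 - n - 2) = (n - 5)*(n - 2)*(n + 1)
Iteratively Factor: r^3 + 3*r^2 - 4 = (r - 1)*(r^2 + 4*r + 4) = (r - 1)*(r + 2)*(r + 2)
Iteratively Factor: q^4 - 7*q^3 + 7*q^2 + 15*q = (q + 1)*(q^3 - 8*q^2 + 15*q) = (q - 3)*(q + 1)*(q^2 - 5*q) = q*(q - 3)*(q + 1)*(q - 5)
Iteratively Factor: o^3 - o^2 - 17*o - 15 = (o + 3)*(o^2 - 4*o - 5) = (o - 5)*(o + 3)*(o + 1)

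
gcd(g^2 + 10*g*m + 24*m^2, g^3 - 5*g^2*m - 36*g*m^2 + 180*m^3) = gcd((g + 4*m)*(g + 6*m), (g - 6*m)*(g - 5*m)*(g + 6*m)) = g + 6*m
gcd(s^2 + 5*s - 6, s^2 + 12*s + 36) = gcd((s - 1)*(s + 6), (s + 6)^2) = s + 6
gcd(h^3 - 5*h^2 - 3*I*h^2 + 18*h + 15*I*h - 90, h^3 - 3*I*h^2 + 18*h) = h^2 - 3*I*h + 18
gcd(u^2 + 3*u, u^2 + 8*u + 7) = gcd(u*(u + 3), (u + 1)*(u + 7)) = 1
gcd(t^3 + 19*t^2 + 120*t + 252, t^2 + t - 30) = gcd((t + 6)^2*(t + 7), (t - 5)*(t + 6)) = t + 6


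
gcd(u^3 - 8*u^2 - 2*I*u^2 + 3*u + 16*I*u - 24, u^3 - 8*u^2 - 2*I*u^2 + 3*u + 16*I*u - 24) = u^3 + u^2*(-8 - 2*I) + u*(3 + 16*I) - 24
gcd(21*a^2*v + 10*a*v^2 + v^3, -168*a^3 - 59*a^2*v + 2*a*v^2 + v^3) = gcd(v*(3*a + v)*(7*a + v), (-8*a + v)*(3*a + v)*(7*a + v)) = 21*a^2 + 10*a*v + v^2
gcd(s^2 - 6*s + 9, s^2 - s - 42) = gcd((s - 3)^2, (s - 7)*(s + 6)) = 1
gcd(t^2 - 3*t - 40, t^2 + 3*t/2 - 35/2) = t + 5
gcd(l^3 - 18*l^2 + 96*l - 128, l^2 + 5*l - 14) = l - 2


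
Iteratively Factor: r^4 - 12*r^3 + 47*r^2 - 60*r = (r - 3)*(r^3 - 9*r^2 + 20*r) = (r - 5)*(r - 3)*(r^2 - 4*r) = (r - 5)*(r - 4)*(r - 3)*(r)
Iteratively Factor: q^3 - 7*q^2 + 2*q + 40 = (q - 4)*(q^2 - 3*q - 10) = (q - 5)*(q - 4)*(q + 2)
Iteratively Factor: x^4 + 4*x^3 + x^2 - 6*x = (x - 1)*(x^3 + 5*x^2 + 6*x) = (x - 1)*(x + 3)*(x^2 + 2*x) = x*(x - 1)*(x + 3)*(x + 2)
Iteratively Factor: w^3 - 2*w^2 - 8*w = (w + 2)*(w^2 - 4*w) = w*(w + 2)*(w - 4)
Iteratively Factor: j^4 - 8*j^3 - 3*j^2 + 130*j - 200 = (j - 2)*(j^3 - 6*j^2 - 15*j + 100) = (j - 5)*(j - 2)*(j^2 - j - 20) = (j - 5)*(j - 2)*(j + 4)*(j - 5)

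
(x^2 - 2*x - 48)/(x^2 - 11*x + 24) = (x + 6)/(x - 3)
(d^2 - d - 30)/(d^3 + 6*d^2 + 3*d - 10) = (d - 6)/(d^2 + d - 2)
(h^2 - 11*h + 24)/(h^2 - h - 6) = (h - 8)/(h + 2)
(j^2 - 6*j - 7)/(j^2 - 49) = (j + 1)/(j + 7)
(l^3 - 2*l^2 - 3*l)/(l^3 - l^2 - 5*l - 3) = l/(l + 1)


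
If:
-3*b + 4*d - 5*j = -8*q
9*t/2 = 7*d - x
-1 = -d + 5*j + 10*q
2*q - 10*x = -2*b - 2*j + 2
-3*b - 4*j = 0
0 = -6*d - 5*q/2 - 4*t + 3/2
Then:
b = 9008/153855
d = 3721/30771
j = -2252/51285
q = -10147/153855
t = 7226/30771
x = -6470/30771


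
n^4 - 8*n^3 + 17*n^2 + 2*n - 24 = (n - 4)*(n - 3)*(n - 2)*(n + 1)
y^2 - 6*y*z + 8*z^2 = (y - 4*z)*(y - 2*z)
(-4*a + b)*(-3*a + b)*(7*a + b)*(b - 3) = 84*a^3*b - 252*a^3 - 37*a^2*b^2 + 111*a^2*b + b^4 - 3*b^3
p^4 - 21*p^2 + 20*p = p*(p - 4)*(p - 1)*(p + 5)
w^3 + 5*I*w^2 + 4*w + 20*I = (w - 2*I)*(w + 2*I)*(w + 5*I)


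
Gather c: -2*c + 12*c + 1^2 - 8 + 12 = 10*c + 5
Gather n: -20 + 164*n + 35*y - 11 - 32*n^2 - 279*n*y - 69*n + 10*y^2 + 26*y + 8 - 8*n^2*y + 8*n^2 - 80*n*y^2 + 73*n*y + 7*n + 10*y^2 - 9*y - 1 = n^2*(-8*y - 24) + n*(-80*y^2 - 206*y + 102) + 20*y^2 + 52*y - 24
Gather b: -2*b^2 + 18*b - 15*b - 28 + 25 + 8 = -2*b^2 + 3*b + 5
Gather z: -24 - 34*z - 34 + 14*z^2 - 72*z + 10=14*z^2 - 106*z - 48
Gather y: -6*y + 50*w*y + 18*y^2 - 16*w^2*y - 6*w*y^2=y^2*(18 - 6*w) + y*(-16*w^2 + 50*w - 6)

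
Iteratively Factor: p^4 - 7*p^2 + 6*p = (p - 1)*(p^3 + p^2 - 6*p) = p*(p - 1)*(p^2 + p - 6) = p*(p - 2)*(p - 1)*(p + 3)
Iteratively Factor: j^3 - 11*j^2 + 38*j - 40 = (j - 4)*(j^2 - 7*j + 10) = (j - 4)*(j - 2)*(j - 5)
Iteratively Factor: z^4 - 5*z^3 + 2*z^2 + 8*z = (z + 1)*(z^3 - 6*z^2 + 8*z) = (z - 2)*(z + 1)*(z^2 - 4*z) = z*(z - 2)*(z + 1)*(z - 4)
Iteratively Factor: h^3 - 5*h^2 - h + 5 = (h - 5)*(h^2 - 1) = (h - 5)*(h + 1)*(h - 1)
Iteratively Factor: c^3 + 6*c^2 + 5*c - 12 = (c - 1)*(c^2 + 7*c + 12) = (c - 1)*(c + 3)*(c + 4)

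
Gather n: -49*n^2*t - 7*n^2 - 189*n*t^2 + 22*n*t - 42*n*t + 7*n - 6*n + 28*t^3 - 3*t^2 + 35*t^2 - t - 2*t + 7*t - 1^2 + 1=n^2*(-49*t - 7) + n*(-189*t^2 - 20*t + 1) + 28*t^3 + 32*t^2 + 4*t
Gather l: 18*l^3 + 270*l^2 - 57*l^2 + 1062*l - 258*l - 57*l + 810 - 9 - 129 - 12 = 18*l^3 + 213*l^2 + 747*l + 660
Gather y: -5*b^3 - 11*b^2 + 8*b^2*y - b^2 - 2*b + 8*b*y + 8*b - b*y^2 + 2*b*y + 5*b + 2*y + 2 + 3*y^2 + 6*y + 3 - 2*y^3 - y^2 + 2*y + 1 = -5*b^3 - 12*b^2 + 11*b - 2*y^3 + y^2*(2 - b) + y*(8*b^2 + 10*b + 10) + 6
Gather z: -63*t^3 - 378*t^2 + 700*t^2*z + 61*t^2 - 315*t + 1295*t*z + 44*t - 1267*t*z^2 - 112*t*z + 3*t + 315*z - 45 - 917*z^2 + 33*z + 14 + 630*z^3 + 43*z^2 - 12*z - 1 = -63*t^3 - 317*t^2 - 268*t + 630*z^3 + z^2*(-1267*t - 874) + z*(700*t^2 + 1183*t + 336) - 32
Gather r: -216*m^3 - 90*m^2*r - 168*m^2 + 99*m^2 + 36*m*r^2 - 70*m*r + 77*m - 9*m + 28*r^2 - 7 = -216*m^3 - 69*m^2 + 68*m + r^2*(36*m + 28) + r*(-90*m^2 - 70*m) - 7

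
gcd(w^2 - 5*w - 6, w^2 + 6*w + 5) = w + 1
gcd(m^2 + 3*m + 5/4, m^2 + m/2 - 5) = m + 5/2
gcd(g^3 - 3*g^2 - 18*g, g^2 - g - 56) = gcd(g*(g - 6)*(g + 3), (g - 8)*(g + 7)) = 1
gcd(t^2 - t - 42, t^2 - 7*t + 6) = 1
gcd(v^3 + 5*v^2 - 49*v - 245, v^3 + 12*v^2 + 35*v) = v^2 + 12*v + 35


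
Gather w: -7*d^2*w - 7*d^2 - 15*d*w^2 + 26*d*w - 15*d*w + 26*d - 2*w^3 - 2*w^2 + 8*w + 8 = -7*d^2 + 26*d - 2*w^3 + w^2*(-15*d - 2) + w*(-7*d^2 + 11*d + 8) + 8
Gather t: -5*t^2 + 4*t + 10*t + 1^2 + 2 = -5*t^2 + 14*t + 3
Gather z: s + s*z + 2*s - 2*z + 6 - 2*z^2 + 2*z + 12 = s*z + 3*s - 2*z^2 + 18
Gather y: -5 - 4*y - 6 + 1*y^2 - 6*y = y^2 - 10*y - 11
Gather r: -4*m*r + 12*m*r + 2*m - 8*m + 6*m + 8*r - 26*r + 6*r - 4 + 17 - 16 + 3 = r*(8*m - 12)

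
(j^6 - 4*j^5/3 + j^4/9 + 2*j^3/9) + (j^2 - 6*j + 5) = j^6 - 4*j^5/3 + j^4/9 + 2*j^3/9 + j^2 - 6*j + 5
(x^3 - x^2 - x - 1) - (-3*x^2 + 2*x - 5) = x^3 + 2*x^2 - 3*x + 4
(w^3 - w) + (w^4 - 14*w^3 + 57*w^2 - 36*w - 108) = w^4 - 13*w^3 + 57*w^2 - 37*w - 108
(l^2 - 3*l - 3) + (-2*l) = l^2 - 5*l - 3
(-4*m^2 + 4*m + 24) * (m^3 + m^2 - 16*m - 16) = -4*m^5 + 92*m^3 + 24*m^2 - 448*m - 384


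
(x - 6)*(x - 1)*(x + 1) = x^3 - 6*x^2 - x + 6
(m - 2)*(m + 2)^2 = m^3 + 2*m^2 - 4*m - 8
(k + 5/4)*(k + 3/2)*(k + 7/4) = k^3 + 9*k^2/2 + 107*k/16 + 105/32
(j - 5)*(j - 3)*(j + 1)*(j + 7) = j^4 - 42*j^2 + 64*j + 105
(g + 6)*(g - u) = g^2 - g*u + 6*g - 6*u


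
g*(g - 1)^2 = g^3 - 2*g^2 + g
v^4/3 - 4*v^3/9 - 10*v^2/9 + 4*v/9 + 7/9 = (v/3 + 1/3)*(v - 7/3)*(v - 1)*(v + 1)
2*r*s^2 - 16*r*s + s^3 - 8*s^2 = s*(2*r + s)*(s - 8)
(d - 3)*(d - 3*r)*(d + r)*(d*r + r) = d^4*r - 2*d^3*r^2 - 2*d^3*r - 3*d^2*r^3 + 4*d^2*r^2 - 3*d^2*r + 6*d*r^3 + 6*d*r^2 + 9*r^3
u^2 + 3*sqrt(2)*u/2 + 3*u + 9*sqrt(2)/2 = (u + 3)*(u + 3*sqrt(2)/2)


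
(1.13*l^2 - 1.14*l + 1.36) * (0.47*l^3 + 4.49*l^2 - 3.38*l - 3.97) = 0.5311*l^5 + 4.5379*l^4 - 8.2988*l^3 + 5.4735*l^2 - 0.0709999999999997*l - 5.3992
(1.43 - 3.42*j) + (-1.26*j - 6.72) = -4.68*j - 5.29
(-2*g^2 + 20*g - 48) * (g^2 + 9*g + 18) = -2*g^4 + 2*g^3 + 96*g^2 - 72*g - 864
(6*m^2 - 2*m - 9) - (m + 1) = 6*m^2 - 3*m - 10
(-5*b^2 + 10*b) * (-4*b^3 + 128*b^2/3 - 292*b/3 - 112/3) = 20*b^5 - 760*b^4/3 + 2740*b^3/3 - 2360*b^2/3 - 1120*b/3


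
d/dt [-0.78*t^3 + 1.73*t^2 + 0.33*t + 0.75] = -2.34*t^2 + 3.46*t + 0.33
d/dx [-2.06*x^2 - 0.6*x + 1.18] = -4.12*x - 0.6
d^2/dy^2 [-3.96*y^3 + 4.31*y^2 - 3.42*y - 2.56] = 8.62 - 23.76*y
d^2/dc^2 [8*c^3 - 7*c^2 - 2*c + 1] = 48*c - 14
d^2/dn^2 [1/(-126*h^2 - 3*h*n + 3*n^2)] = 2*(-42*h^2 - h*n + n^2 - (h - 2*n)^2)/(3*(42*h^2 + h*n - n^2)^3)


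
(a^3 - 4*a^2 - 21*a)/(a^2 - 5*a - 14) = a*(a + 3)/(a + 2)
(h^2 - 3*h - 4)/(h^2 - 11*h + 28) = (h + 1)/(h - 7)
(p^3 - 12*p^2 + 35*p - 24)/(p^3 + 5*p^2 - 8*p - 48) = (p^2 - 9*p + 8)/(p^2 + 8*p + 16)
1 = 1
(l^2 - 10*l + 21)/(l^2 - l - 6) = (l - 7)/(l + 2)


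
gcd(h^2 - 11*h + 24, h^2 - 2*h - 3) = h - 3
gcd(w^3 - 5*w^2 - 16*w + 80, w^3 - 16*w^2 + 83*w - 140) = w^2 - 9*w + 20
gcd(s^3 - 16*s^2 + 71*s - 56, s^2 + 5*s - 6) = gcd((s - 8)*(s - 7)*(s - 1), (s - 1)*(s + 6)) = s - 1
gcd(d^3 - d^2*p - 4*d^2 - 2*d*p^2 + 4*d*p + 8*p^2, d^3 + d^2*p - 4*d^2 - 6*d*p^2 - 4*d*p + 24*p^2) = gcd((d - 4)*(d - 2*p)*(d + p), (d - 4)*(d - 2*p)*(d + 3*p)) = -d^2 + 2*d*p + 4*d - 8*p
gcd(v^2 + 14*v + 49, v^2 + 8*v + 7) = v + 7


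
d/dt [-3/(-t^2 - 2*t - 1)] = 6*(-t - 1)/(t^2 + 2*t + 1)^2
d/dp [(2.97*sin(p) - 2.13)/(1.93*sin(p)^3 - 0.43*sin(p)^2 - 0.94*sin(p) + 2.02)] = (-11.4642*sin(p)^3 + 13.6098*sin(p)^2 - 1.8318*sin(p) + 3.9972)*cos(p)/(3.7249*sin(p)^6 - 1.6598*sin(p)^5 - 3.4435*sin(p)^4 + 8.6056*sin(p)^3 - 0.8536*sin(p)^2 - 3.7976*sin(p) + 4.0804)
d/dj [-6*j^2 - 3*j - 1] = -12*j - 3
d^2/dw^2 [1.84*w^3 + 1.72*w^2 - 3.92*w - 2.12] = 11.04*w + 3.44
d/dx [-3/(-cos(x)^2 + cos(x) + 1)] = 3*(2*cos(x) - 1)*sin(x)/(sin(x)^2 + cos(x))^2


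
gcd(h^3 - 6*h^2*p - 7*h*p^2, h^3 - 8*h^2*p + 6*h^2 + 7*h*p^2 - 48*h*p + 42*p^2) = -h + 7*p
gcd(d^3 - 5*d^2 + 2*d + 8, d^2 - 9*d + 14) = d - 2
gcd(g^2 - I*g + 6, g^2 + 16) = 1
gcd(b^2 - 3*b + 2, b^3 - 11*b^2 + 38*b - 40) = b - 2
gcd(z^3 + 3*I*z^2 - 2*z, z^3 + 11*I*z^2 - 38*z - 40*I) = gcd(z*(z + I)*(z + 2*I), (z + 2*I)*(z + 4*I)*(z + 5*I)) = z + 2*I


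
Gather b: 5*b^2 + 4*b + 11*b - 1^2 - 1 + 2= 5*b^2 + 15*b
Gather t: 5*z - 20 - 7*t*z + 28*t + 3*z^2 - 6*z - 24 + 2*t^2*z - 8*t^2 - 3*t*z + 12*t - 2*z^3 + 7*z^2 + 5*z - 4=t^2*(2*z - 8) + t*(40 - 10*z) - 2*z^3 + 10*z^2 + 4*z - 48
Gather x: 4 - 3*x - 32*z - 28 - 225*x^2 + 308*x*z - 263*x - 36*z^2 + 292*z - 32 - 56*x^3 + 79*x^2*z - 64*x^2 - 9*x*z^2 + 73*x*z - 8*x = -56*x^3 + x^2*(79*z - 289) + x*(-9*z^2 + 381*z - 274) - 36*z^2 + 260*z - 56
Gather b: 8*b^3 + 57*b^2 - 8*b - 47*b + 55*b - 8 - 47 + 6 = 8*b^3 + 57*b^2 - 49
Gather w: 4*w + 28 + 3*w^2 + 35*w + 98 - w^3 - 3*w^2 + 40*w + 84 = -w^3 + 79*w + 210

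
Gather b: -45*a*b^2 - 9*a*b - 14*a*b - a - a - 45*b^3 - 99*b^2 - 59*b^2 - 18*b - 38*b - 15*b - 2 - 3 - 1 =-2*a - 45*b^3 + b^2*(-45*a - 158) + b*(-23*a - 71) - 6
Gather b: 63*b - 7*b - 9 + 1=56*b - 8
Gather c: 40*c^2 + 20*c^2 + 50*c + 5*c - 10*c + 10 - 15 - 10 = 60*c^2 + 45*c - 15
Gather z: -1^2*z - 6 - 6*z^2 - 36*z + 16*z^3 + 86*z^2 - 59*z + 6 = 16*z^3 + 80*z^2 - 96*z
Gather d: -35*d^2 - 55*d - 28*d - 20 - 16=-35*d^2 - 83*d - 36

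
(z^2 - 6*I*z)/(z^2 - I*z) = (z - 6*I)/(z - I)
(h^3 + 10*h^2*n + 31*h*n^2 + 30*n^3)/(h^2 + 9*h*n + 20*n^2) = (h^2 + 5*h*n + 6*n^2)/(h + 4*n)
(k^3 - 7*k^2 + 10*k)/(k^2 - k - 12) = k*(-k^2 + 7*k - 10)/(-k^2 + k + 12)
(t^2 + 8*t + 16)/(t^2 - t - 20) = (t + 4)/(t - 5)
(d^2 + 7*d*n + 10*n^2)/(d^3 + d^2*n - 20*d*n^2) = (d + 2*n)/(d*(d - 4*n))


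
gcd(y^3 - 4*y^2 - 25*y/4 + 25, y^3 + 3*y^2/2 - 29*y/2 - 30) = y^2 - 3*y/2 - 10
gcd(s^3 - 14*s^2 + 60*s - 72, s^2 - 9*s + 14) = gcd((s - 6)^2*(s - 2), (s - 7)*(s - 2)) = s - 2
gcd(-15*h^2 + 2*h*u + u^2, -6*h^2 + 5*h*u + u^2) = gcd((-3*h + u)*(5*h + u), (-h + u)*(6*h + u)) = 1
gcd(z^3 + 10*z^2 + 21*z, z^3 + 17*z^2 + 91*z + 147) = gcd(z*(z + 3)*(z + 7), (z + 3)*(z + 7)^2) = z^2 + 10*z + 21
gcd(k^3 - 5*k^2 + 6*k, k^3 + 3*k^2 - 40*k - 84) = 1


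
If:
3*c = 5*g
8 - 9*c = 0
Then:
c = 8/9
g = 8/15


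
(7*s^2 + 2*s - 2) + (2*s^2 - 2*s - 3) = 9*s^2 - 5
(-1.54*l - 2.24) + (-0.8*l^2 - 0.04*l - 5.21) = -0.8*l^2 - 1.58*l - 7.45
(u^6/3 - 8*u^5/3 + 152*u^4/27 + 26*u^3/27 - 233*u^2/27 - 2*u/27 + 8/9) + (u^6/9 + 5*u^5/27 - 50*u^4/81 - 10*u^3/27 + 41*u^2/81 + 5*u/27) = 4*u^6/9 - 67*u^5/27 + 406*u^4/81 + 16*u^3/27 - 658*u^2/81 + u/9 + 8/9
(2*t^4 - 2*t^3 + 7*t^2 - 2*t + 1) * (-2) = -4*t^4 + 4*t^3 - 14*t^2 + 4*t - 2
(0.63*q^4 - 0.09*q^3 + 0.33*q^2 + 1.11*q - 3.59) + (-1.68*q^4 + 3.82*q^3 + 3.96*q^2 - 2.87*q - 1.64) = -1.05*q^4 + 3.73*q^3 + 4.29*q^2 - 1.76*q - 5.23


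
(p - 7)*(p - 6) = p^2 - 13*p + 42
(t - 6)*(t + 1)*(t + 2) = t^3 - 3*t^2 - 16*t - 12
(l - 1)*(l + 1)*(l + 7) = l^3 + 7*l^2 - l - 7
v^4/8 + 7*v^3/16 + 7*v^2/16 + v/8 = v*(v/4 + 1/4)*(v/2 + 1)*(v + 1/2)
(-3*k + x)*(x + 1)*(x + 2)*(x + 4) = -3*k*x^3 - 21*k*x^2 - 42*k*x - 24*k + x^4 + 7*x^3 + 14*x^2 + 8*x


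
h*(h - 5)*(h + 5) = h^3 - 25*h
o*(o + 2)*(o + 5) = o^3 + 7*o^2 + 10*o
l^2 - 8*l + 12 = (l - 6)*(l - 2)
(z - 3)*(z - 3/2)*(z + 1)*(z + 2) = z^4 - 3*z^3/2 - 7*z^2 + 9*z/2 + 9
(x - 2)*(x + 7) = x^2 + 5*x - 14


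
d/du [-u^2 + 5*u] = 5 - 2*u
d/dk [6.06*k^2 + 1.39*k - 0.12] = 12.12*k + 1.39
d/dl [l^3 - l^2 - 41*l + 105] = 3*l^2 - 2*l - 41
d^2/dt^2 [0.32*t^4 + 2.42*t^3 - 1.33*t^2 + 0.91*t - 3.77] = 3.84*t^2 + 14.52*t - 2.66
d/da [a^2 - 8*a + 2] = 2*a - 8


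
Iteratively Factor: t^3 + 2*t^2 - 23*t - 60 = (t + 4)*(t^2 - 2*t - 15) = (t + 3)*(t + 4)*(t - 5)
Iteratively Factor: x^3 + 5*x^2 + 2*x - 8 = (x - 1)*(x^2 + 6*x + 8) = (x - 1)*(x + 4)*(x + 2)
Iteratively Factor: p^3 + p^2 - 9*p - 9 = (p - 3)*(p^2 + 4*p + 3) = (p - 3)*(p + 1)*(p + 3)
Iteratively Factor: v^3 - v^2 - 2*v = (v - 2)*(v^2 + v) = (v - 2)*(v + 1)*(v)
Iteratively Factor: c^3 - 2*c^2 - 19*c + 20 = (c + 4)*(c^2 - 6*c + 5) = (c - 5)*(c + 4)*(c - 1)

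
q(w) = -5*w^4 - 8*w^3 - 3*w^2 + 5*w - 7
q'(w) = -20*w^3 - 24*w^2 - 6*w + 5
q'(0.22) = 2.31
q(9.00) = -38842.00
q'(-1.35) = 18.57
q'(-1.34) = 18.07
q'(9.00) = -16573.00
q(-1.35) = -16.14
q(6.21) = -9443.46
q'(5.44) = -3957.67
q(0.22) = -6.14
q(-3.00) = -238.00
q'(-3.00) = 347.00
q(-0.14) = -7.74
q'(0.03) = 4.80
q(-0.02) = -7.10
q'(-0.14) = 5.42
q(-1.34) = -15.96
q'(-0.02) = 5.11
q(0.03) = -6.85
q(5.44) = -5735.40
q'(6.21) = -5747.46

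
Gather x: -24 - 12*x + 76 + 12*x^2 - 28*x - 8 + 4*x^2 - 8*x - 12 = 16*x^2 - 48*x + 32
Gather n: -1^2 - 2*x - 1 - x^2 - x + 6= -x^2 - 3*x + 4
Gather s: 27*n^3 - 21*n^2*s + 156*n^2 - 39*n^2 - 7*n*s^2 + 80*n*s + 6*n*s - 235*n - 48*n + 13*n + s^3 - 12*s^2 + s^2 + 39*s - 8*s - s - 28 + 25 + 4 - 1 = 27*n^3 + 117*n^2 - 270*n + s^3 + s^2*(-7*n - 11) + s*(-21*n^2 + 86*n + 30)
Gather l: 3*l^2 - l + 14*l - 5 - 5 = 3*l^2 + 13*l - 10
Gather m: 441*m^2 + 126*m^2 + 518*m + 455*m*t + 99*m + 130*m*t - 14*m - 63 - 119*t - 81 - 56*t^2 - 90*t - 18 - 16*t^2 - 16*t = 567*m^2 + m*(585*t + 603) - 72*t^2 - 225*t - 162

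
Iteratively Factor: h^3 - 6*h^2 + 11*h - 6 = (h - 1)*(h^2 - 5*h + 6) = (h - 3)*(h - 1)*(h - 2)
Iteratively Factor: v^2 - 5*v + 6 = (v - 3)*(v - 2)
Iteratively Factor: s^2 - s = (s - 1)*(s)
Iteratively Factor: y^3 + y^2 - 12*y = (y)*(y^2 + y - 12) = y*(y + 4)*(y - 3)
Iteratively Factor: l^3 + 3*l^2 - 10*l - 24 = (l - 3)*(l^2 + 6*l + 8) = (l - 3)*(l + 2)*(l + 4)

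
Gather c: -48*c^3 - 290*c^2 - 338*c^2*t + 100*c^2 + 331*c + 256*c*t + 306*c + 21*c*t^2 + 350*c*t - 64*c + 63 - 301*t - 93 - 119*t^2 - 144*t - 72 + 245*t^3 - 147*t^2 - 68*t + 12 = -48*c^3 + c^2*(-338*t - 190) + c*(21*t^2 + 606*t + 573) + 245*t^3 - 266*t^2 - 513*t - 90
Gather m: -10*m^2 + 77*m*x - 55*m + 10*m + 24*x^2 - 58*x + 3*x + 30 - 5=-10*m^2 + m*(77*x - 45) + 24*x^2 - 55*x + 25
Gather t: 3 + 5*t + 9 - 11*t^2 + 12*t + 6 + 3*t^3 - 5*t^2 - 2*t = 3*t^3 - 16*t^2 + 15*t + 18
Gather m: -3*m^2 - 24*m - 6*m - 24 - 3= -3*m^2 - 30*m - 27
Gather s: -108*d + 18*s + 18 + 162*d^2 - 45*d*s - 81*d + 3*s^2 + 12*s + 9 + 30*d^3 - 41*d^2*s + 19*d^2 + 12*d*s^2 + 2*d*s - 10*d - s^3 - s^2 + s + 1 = 30*d^3 + 181*d^2 - 199*d - s^3 + s^2*(12*d + 2) + s*(-41*d^2 - 43*d + 31) + 28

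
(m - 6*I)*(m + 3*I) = m^2 - 3*I*m + 18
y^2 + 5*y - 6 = (y - 1)*(y + 6)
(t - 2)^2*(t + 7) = t^3 + 3*t^2 - 24*t + 28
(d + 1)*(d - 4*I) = d^2 + d - 4*I*d - 4*I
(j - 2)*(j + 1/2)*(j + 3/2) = j^3 - 13*j/4 - 3/2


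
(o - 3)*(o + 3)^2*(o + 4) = o^4 + 7*o^3 + 3*o^2 - 63*o - 108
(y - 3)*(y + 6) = y^2 + 3*y - 18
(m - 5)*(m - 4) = m^2 - 9*m + 20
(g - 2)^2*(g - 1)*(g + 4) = g^4 - g^3 - 12*g^2 + 28*g - 16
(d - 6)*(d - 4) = d^2 - 10*d + 24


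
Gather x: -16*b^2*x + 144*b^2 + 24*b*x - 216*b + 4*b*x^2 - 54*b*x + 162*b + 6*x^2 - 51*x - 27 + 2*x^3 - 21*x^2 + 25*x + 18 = 144*b^2 - 54*b + 2*x^3 + x^2*(4*b - 15) + x*(-16*b^2 - 30*b - 26) - 9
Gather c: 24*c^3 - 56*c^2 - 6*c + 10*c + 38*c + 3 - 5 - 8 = 24*c^3 - 56*c^2 + 42*c - 10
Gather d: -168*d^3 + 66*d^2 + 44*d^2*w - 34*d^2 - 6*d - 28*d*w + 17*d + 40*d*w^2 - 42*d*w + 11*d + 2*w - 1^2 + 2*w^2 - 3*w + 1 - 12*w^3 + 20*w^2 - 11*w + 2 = -168*d^3 + d^2*(44*w + 32) + d*(40*w^2 - 70*w + 22) - 12*w^3 + 22*w^2 - 12*w + 2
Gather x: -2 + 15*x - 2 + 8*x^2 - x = 8*x^2 + 14*x - 4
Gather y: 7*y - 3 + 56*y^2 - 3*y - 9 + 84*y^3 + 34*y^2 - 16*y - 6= 84*y^3 + 90*y^2 - 12*y - 18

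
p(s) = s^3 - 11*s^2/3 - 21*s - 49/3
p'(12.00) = 323.00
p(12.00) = 931.67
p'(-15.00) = 764.00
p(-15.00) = -3901.33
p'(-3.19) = 32.92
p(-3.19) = -19.12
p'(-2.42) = 14.32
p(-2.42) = -1.16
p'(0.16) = -22.10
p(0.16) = -19.78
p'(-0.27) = -18.80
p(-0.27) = -10.95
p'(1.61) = -25.03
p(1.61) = -55.47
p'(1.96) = -23.85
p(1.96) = -64.05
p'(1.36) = -25.42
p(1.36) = -49.16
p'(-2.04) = 6.44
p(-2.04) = 2.76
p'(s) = 3*s^2 - 22*s/3 - 21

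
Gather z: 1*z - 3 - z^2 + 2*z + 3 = -z^2 + 3*z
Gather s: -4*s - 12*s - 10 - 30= -16*s - 40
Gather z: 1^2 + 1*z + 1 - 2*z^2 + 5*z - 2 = -2*z^2 + 6*z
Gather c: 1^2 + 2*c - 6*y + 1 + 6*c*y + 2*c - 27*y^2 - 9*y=c*(6*y + 4) - 27*y^2 - 15*y + 2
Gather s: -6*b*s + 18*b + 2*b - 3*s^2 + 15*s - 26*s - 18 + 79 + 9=20*b - 3*s^2 + s*(-6*b - 11) + 70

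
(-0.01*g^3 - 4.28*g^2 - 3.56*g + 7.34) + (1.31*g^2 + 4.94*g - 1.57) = -0.01*g^3 - 2.97*g^2 + 1.38*g + 5.77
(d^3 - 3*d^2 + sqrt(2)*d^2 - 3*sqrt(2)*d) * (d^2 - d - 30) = d^5 - 4*d^4 + sqrt(2)*d^4 - 27*d^3 - 4*sqrt(2)*d^3 - 27*sqrt(2)*d^2 + 90*d^2 + 90*sqrt(2)*d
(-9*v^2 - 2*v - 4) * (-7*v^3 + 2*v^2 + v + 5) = 63*v^5 - 4*v^4 + 15*v^3 - 55*v^2 - 14*v - 20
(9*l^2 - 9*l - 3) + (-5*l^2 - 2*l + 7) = 4*l^2 - 11*l + 4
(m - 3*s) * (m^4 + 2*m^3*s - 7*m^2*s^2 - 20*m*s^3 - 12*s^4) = m^5 - m^4*s - 13*m^3*s^2 + m^2*s^3 + 48*m*s^4 + 36*s^5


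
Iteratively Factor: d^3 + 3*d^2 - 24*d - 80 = (d + 4)*(d^2 - d - 20) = (d + 4)^2*(d - 5)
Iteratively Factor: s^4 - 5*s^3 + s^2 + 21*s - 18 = (s + 2)*(s^3 - 7*s^2 + 15*s - 9) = (s - 3)*(s + 2)*(s^2 - 4*s + 3) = (s - 3)*(s - 1)*(s + 2)*(s - 3)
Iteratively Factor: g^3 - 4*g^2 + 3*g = (g)*(g^2 - 4*g + 3) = g*(g - 1)*(g - 3)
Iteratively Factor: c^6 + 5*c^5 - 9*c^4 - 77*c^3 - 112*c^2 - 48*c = (c + 1)*(c^5 + 4*c^4 - 13*c^3 - 64*c^2 - 48*c) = (c - 4)*(c + 1)*(c^4 + 8*c^3 + 19*c^2 + 12*c) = (c - 4)*(c + 1)*(c + 4)*(c^3 + 4*c^2 + 3*c) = c*(c - 4)*(c + 1)*(c + 4)*(c^2 + 4*c + 3) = c*(c - 4)*(c + 1)*(c + 3)*(c + 4)*(c + 1)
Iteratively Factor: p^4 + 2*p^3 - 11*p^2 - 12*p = (p - 3)*(p^3 + 5*p^2 + 4*p) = p*(p - 3)*(p^2 + 5*p + 4) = p*(p - 3)*(p + 4)*(p + 1)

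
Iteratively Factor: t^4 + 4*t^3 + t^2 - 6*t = (t)*(t^3 + 4*t^2 + t - 6) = t*(t + 3)*(t^2 + t - 2) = t*(t + 2)*(t + 3)*(t - 1)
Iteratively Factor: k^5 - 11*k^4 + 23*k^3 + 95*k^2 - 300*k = (k - 4)*(k^4 - 7*k^3 - 5*k^2 + 75*k) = (k - 5)*(k - 4)*(k^3 - 2*k^2 - 15*k) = k*(k - 5)*(k - 4)*(k^2 - 2*k - 15) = k*(k - 5)^2*(k - 4)*(k + 3)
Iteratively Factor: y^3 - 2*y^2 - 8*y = (y)*(y^2 - 2*y - 8) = y*(y - 4)*(y + 2)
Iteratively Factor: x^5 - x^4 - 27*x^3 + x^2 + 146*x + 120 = (x + 2)*(x^4 - 3*x^3 - 21*x^2 + 43*x + 60) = (x + 1)*(x + 2)*(x^3 - 4*x^2 - 17*x + 60) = (x - 3)*(x + 1)*(x + 2)*(x^2 - x - 20) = (x - 5)*(x - 3)*(x + 1)*(x + 2)*(x + 4)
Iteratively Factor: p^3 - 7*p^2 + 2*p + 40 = (p + 2)*(p^2 - 9*p + 20) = (p - 5)*(p + 2)*(p - 4)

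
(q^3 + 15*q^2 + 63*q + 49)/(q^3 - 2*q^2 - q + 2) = (q^2 + 14*q + 49)/(q^2 - 3*q + 2)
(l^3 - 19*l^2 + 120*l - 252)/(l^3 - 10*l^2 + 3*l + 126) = (l - 6)/(l + 3)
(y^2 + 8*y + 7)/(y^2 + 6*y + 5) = (y + 7)/(y + 5)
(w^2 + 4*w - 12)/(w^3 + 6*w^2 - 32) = (w + 6)/(w^2 + 8*w + 16)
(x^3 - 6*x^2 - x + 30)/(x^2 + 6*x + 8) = (x^2 - 8*x + 15)/(x + 4)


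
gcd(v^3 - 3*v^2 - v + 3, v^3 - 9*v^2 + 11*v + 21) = v^2 - 2*v - 3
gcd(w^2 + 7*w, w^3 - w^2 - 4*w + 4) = 1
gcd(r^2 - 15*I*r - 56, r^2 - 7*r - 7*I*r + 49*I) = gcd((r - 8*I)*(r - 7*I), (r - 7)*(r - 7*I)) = r - 7*I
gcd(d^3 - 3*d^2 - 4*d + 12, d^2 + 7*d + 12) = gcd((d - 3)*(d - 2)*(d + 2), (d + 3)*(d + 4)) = 1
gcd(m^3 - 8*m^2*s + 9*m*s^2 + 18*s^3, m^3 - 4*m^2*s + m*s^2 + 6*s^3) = -m^2 + 2*m*s + 3*s^2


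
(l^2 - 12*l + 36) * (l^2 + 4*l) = l^4 - 8*l^3 - 12*l^2 + 144*l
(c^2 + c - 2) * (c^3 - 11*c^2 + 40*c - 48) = c^5 - 10*c^4 + 27*c^3 + 14*c^2 - 128*c + 96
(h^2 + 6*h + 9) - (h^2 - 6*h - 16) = 12*h + 25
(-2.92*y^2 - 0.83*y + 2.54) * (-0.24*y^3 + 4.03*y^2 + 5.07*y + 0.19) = 0.7008*y^5 - 11.5684*y^4 - 18.7589*y^3 + 5.4733*y^2 + 12.7201*y + 0.4826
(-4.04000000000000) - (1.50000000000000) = -5.54000000000000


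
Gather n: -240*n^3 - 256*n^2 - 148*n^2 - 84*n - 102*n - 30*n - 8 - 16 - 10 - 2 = -240*n^3 - 404*n^2 - 216*n - 36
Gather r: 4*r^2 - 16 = 4*r^2 - 16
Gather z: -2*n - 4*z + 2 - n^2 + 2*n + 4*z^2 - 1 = -n^2 + 4*z^2 - 4*z + 1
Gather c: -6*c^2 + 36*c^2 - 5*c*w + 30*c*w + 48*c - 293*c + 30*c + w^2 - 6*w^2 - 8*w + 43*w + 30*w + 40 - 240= 30*c^2 + c*(25*w - 215) - 5*w^2 + 65*w - 200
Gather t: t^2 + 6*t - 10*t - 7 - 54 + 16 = t^2 - 4*t - 45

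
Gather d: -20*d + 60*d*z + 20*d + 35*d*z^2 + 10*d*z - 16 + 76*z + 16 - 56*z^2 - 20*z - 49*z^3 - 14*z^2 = d*(35*z^2 + 70*z) - 49*z^3 - 70*z^2 + 56*z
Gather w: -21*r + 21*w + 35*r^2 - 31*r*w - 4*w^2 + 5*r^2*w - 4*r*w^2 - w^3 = 35*r^2 - 21*r - w^3 + w^2*(-4*r - 4) + w*(5*r^2 - 31*r + 21)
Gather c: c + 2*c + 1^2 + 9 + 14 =3*c + 24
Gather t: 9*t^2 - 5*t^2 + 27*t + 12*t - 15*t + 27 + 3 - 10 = 4*t^2 + 24*t + 20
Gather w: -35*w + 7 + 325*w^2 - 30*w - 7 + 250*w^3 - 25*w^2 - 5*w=250*w^3 + 300*w^2 - 70*w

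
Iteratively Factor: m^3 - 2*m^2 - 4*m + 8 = (m - 2)*(m^2 - 4) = (m - 2)*(m + 2)*(m - 2)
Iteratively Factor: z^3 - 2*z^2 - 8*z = (z)*(z^2 - 2*z - 8) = z*(z - 4)*(z + 2)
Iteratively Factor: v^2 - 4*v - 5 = (v + 1)*(v - 5)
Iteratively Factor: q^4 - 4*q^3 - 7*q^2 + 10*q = (q)*(q^3 - 4*q^2 - 7*q + 10) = q*(q - 1)*(q^2 - 3*q - 10) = q*(q - 5)*(q - 1)*(q + 2)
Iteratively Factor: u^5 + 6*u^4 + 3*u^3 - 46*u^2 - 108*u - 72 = (u + 2)*(u^4 + 4*u^3 - 5*u^2 - 36*u - 36) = (u + 2)*(u + 3)*(u^3 + u^2 - 8*u - 12) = (u - 3)*(u + 2)*(u + 3)*(u^2 + 4*u + 4) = (u - 3)*(u + 2)^2*(u + 3)*(u + 2)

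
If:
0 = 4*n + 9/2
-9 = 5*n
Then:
No Solution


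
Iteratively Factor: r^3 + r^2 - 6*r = (r)*(r^2 + r - 6) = r*(r + 3)*(r - 2)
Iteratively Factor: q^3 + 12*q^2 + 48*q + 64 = (q + 4)*(q^2 + 8*q + 16) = (q + 4)^2*(q + 4)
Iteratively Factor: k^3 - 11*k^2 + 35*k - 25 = (k - 5)*(k^2 - 6*k + 5) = (k - 5)*(k - 1)*(k - 5)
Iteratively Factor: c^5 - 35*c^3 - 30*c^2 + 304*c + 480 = (c - 4)*(c^4 + 4*c^3 - 19*c^2 - 106*c - 120) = (c - 5)*(c - 4)*(c^3 + 9*c^2 + 26*c + 24) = (c - 5)*(c - 4)*(c + 4)*(c^2 + 5*c + 6) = (c - 5)*(c - 4)*(c + 2)*(c + 4)*(c + 3)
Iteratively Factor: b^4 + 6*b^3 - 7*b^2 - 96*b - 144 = (b + 3)*(b^3 + 3*b^2 - 16*b - 48) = (b - 4)*(b + 3)*(b^2 + 7*b + 12) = (b - 4)*(b + 3)^2*(b + 4)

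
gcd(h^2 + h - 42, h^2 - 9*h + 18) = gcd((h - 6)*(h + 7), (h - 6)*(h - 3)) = h - 6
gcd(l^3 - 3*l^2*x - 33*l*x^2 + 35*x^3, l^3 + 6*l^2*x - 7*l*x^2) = -l + x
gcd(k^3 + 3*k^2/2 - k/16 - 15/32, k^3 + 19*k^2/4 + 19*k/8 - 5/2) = k^2 + 3*k/4 - 5/8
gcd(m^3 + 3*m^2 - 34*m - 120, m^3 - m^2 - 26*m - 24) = m^2 - 2*m - 24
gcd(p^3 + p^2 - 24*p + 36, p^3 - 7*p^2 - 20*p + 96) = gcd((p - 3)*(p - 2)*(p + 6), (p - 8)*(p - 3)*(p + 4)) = p - 3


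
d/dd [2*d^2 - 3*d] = 4*d - 3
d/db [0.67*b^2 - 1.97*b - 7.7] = 1.34*b - 1.97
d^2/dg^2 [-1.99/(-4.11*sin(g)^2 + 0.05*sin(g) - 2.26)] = (-134.461116*sin(g)^4 + 1.226835*sin(g)^3 + 275.623955*sin(g)^2 - 2.67854*sin(g) - 36.958678)/(4.11*sin(g)^2 - 0.05*sin(g) + 2.26)^3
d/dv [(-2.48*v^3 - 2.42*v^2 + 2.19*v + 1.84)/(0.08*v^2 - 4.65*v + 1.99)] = (-0.1984*v^4 + 23.064*v^3 - 3.7278*v^2 - 9.926*v + 12.9141)/(0.0064*v^4 - 0.744*v^3 + 21.9409*v^2 - 18.507*v + 3.9601)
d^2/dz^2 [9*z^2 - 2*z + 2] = 18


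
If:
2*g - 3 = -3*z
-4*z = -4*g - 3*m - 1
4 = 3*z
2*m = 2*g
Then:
No Solution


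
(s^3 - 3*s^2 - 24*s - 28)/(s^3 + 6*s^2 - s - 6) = (s^3 - 3*s^2 - 24*s - 28)/(s^3 + 6*s^2 - s - 6)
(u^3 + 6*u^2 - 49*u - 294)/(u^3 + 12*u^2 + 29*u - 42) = (u - 7)/(u - 1)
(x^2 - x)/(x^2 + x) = (x - 1)/(x + 1)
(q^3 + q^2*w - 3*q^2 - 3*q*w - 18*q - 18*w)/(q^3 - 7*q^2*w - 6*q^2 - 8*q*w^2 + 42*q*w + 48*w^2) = (q + 3)/(q - 8*w)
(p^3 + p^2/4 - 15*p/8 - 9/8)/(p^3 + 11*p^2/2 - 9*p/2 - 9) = (p + 3/4)/(p + 6)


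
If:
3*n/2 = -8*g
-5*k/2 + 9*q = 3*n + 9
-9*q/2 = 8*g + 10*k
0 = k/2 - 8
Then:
No Solution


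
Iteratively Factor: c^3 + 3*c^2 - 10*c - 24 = (c + 2)*(c^2 + c - 12) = (c - 3)*(c + 2)*(c + 4)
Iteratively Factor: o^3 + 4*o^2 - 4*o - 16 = (o - 2)*(o^2 + 6*o + 8) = (o - 2)*(o + 4)*(o + 2)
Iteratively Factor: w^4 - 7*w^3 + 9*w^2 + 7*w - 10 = (w - 5)*(w^3 - 2*w^2 - w + 2) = (w - 5)*(w + 1)*(w^2 - 3*w + 2) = (w - 5)*(w - 1)*(w + 1)*(w - 2)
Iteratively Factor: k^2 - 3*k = (k - 3)*(k)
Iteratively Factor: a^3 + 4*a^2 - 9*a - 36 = (a - 3)*(a^2 + 7*a + 12) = (a - 3)*(a + 3)*(a + 4)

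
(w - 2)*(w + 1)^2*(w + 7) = w^4 + 7*w^3 - 3*w^2 - 23*w - 14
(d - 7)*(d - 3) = d^2 - 10*d + 21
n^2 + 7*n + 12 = (n + 3)*(n + 4)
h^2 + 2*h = h*(h + 2)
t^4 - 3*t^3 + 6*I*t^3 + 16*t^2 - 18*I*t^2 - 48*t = t*(t - 3)*(t - 2*I)*(t + 8*I)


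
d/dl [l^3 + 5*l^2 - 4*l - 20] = 3*l^2 + 10*l - 4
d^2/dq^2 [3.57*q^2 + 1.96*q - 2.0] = 7.14000000000000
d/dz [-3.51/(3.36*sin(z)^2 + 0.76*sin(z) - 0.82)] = (23.5872*sin(z) + 2.6676)*cos(z)/(3.36*sin(z)^2 + 0.76*sin(z) - 0.82)^2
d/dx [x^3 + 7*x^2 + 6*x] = 3*x^2 + 14*x + 6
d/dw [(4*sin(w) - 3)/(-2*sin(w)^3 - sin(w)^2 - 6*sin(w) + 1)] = 2*(8*sin(w)^3 - 7*sin(w)^2 - 3*sin(w) - 7)*cos(w)/(2*sin(w)^3 + sin(w)^2 + 6*sin(w) - 1)^2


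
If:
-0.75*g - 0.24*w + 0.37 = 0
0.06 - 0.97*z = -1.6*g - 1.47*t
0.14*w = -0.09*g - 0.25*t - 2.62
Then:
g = 0.266242143112014*z + 4.56034364449812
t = 0.370076578925699*z - 5.00445566748095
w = -0.832006697225043*z - 12.70940722239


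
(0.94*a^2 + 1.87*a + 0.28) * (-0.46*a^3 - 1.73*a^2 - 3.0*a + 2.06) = -0.4324*a^5 - 2.4864*a^4 - 6.1839*a^3 - 4.158*a^2 + 3.0122*a + 0.5768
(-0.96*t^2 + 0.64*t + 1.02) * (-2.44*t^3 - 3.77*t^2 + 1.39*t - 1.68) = 2.3424*t^5 + 2.0576*t^4 - 6.236*t^3 - 1.343*t^2 + 0.3426*t - 1.7136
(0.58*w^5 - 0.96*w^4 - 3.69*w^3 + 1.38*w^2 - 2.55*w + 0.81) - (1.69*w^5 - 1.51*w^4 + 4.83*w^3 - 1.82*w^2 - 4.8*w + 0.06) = -1.11*w^5 + 0.55*w^4 - 8.52*w^3 + 3.2*w^2 + 2.25*w + 0.75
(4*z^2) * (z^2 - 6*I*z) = 4*z^4 - 24*I*z^3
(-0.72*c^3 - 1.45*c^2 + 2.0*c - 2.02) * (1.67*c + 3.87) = -1.2024*c^4 - 5.2079*c^3 - 2.2715*c^2 + 4.3666*c - 7.8174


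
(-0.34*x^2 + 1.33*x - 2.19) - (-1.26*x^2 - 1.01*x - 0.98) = 0.92*x^2 + 2.34*x - 1.21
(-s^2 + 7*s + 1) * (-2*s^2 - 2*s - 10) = 2*s^4 - 12*s^3 - 6*s^2 - 72*s - 10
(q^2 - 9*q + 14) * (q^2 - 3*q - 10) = q^4 - 12*q^3 + 31*q^2 + 48*q - 140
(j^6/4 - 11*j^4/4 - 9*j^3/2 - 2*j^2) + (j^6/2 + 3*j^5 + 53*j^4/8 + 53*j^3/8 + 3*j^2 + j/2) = 3*j^6/4 + 3*j^5 + 31*j^4/8 + 17*j^3/8 + j^2 + j/2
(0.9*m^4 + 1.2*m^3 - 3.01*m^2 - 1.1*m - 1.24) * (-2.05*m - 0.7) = -1.845*m^5 - 3.09*m^4 + 5.3305*m^3 + 4.362*m^2 + 3.312*m + 0.868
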